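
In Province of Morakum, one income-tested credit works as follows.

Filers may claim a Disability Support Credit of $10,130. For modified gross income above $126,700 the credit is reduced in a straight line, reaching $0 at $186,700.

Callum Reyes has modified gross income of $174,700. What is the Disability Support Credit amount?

Disability Support Credit: $174,700 is $48,000 into a $60,000 phase-out range, leaving 12,000/60,000 of the credit: $10,130 × 12,000/60,000 = $2,026.

$2,026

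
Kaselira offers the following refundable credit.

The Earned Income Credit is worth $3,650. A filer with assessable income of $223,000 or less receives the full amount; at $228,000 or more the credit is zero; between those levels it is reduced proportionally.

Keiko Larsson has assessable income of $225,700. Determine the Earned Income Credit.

$1,679

Earned Income Credit: $225,700 is $2,700 into a $5,000 phase-out range, leaving 2,300/5,000 of the credit: $3,650 × 2,300/5,000 = $1,679.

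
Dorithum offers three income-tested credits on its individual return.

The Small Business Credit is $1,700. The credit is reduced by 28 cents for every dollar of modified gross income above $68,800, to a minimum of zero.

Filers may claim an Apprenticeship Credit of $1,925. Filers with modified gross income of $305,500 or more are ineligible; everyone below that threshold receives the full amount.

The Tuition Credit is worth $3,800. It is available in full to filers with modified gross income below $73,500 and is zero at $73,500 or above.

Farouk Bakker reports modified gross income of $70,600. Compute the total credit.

$6,921

Small Business Credit: 28% of the $1,800 excess over $68,800 is $504; credit = $1,700 − $504 = $1,196.
Apprenticeship Credit: $70,600 is below the $305,500 cutoff, so the full $1,925 applies.
Tuition Credit: $70,600 is below the $73,500 cutoff, so the full $3,800 applies.
Total: $1,196 + $1,925 + $3,800 = $6,921.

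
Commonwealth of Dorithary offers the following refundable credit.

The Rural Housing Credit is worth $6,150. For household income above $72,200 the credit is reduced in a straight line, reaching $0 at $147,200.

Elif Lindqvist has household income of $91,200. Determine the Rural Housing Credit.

$4,592

Rural Housing Credit: $91,200 is $19,000 into a $75,000 phase-out range, leaving 56,000/75,000 of the credit: $6,150 × 56,000/75,000 = $4,592.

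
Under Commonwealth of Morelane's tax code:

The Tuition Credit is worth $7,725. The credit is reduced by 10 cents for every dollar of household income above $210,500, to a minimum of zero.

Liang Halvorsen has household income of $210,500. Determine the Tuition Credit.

$7,725

Tuition Credit: $210,500 is at or below the $210,500 threshold, so the full $7,725 applies.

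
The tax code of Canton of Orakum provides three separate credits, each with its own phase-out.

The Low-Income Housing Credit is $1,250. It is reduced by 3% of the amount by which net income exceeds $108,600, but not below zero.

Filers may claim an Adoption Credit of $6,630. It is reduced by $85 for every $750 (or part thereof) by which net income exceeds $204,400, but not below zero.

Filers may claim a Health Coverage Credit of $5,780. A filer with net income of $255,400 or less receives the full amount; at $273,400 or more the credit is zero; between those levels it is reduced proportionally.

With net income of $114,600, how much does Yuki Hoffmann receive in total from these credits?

$13,480

Low-Income Housing Credit: 3% of the $6,000 excess over $108,600 is $180; credit = $1,250 − $180 = $1,070.
Adoption Credit: $114,600 is at or below the $204,400 threshold, so the full $6,630 applies.
Health Coverage Credit: $114,600 is at or below the $255,400 threshold, so the full $5,780 applies.
Total: $1,070 + $6,630 + $5,780 = $13,480.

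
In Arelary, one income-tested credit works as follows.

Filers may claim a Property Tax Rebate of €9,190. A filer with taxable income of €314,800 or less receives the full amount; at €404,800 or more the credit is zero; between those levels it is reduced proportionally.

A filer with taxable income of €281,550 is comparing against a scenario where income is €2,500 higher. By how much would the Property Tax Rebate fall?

At €281,550 — €281,550 is at or below the €314,800 threshold, so the full €9,190 applies.
At €284,050 — €284,050 is at or below the €314,800 threshold, so the full €9,190 applies.
Lost: €9,190 − €9,190 = €0.

€0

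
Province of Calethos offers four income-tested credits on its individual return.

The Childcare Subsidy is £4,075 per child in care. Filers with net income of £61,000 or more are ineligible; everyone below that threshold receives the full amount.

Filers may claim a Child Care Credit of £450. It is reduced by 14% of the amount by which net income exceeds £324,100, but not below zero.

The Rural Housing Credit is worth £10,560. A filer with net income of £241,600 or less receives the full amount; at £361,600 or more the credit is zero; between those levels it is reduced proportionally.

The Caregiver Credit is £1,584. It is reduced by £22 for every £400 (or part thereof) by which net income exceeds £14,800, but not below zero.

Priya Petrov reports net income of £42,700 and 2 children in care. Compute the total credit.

£19,204

Childcare Subsidy: base = 2 × £4,075 = £8,150. £42,700 is below the £61,000 cutoff, so the full £8,150 applies.
Child Care Credit: £42,700 is at or below the £324,100 threshold, so the full £450 applies.
Rural Housing Credit: £42,700 is at or below the £241,600 threshold, so the full £10,560 applies.
Caregiver Credit: income exceeds £14,800 by £27,900, which is 70 full-or-partial £400 increments; reduction = 70 × £22 = £1,540, leaving £44.
Total: £8,150 + £450 + £10,560 + £44 = £19,204.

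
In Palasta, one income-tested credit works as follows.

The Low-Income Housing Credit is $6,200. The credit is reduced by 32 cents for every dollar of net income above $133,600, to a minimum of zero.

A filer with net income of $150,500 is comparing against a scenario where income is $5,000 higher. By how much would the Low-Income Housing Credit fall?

$792

At $150,500 — 32% of the $16,900 excess over $133,600 is $5,408; credit = $6,200 − $5,408 = $792.
At $155,500 — 32% of the $21,900 excess over $133,600 is $7,008 ≥ base, so the credit is $0.
Lost: $792 − $0 = $792.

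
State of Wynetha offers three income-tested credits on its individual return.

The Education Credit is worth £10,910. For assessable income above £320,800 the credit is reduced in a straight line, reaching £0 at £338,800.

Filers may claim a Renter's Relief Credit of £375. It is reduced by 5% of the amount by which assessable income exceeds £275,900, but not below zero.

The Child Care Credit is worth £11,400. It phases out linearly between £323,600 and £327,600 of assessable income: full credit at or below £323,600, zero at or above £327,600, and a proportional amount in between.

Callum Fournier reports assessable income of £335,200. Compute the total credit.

Education Credit: £335,200 is £14,400 into a £18,000 phase-out range, leaving 3,600/18,000 of the credit: £10,910 × 3,600/18,000 = £2,182.
Renter's Relief Credit: 5% of the £59,300 excess over £275,900 is £2,965 ≥ base, so the credit is £0.
Child Care Credit: £335,200 is at or above £327,600, so the credit is £0.
Total: £2,182 + £0 + £0 = £2,182.

£2,182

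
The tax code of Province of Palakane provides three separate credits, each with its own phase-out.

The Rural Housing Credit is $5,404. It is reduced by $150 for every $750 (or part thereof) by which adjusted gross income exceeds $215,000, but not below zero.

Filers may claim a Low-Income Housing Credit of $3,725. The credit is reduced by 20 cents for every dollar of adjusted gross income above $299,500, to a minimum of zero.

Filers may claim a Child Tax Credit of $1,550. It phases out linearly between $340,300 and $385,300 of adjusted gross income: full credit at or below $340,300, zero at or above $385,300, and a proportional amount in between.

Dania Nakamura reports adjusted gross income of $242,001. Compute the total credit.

$5,275

Rural Housing Credit: income exceeds $215,000 by $27,001 → 37 increments × $150 = $5,550 ≥ base, so the credit is $0.
Low-Income Housing Credit: $242,001 is at or below the $299,500 threshold, so the full $3,725 applies.
Child Tax Credit: $242,001 is at or below the $340,300 threshold, so the full $1,550 applies.
Total: $0 + $3,725 + $1,550 = $5,275.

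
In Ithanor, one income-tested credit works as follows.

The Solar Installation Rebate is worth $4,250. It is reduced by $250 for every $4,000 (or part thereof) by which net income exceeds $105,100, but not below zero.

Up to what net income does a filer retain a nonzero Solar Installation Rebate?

After 16 increments the reduction is 16 × $250 = $4,000, leaving $250; one more increment wipes it out. Increment 16 ends at excess 16 × $4,000 = $64,000, so the highest qualifying income is $105,100 + $64,000 = $169,100.

$169,100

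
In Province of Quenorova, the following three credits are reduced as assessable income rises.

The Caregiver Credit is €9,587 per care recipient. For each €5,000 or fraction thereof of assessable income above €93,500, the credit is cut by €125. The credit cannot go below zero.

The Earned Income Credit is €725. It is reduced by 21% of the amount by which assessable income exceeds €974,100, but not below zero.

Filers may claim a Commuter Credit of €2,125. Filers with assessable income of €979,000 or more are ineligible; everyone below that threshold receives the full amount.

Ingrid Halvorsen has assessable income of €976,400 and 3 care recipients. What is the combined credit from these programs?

Caregiver Credit: base = 3 × €9,587 = €28,761. income exceeds €93,500 by €882,900, which is 177 full-or-partial €5,000 increments; reduction = 177 × €125 = €22,125, leaving €6,636.
Earned Income Credit: 21% of the €2,300 excess over €974,100 is €483; credit = €725 − €483 = €242.
Commuter Credit: €976,400 is below the €979,000 cutoff, so the full €2,125 applies.
Total: €6,636 + €242 + €2,125 = €9,003.

€9,003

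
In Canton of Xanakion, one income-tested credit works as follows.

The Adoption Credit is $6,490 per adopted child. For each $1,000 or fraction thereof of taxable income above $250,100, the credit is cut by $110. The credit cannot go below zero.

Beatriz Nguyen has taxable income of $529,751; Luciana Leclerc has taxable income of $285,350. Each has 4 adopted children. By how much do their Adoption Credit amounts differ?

$22,000

Beatriz ($529,751): Adoption Credit: base = 4 × $6,490 = $25,960. income exceeds $250,100 by $279,651 → 280 increments × $110 = $30,800 ≥ base, so the credit is $0.
Luciana ($285,350): Adoption Credit: base = 4 × $6,490 = $25,960. income exceeds $250,100 by $35,250, which is 36 full-or-partial $1,000 increments; reduction = 36 × $110 = $3,960, leaving $22,000.
Difference: |$0 − $22,000| = $22,000.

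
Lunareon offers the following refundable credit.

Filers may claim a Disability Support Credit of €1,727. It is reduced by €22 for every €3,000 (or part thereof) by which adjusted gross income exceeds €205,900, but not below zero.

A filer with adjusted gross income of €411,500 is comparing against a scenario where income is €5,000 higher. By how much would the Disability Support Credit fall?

€44

At €411,500 — income exceeds €205,900 by €205,600, which is 69 full-or-partial €3,000 increments; reduction = 69 × €22 = €1,518, leaving €209.
At €416,500 — income exceeds €205,900 by €210,600, which is 71 full-or-partial €3,000 increments; reduction = 71 × €22 = €1,562, leaving €165.
Lost: €209 − €165 = €44.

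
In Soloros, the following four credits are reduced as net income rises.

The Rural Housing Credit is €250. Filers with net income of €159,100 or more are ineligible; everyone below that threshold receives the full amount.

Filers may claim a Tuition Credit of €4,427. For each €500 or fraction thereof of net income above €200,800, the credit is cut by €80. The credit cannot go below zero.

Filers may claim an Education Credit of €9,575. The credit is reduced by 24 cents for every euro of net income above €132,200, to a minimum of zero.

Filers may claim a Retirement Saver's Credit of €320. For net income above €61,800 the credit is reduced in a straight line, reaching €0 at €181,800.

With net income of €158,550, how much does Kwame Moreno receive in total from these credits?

Rural Housing Credit: €158,550 is below the €159,100 cutoff, so the full €250 applies.
Tuition Credit: €158,550 is at or below the €200,800 threshold, so the full €4,427 applies.
Education Credit: 24% of the €26,350 excess over €132,200 is €6,324; credit = €9,575 − €6,324 = €3,251.
Retirement Saver's Credit: €158,550 is €96,750 into a €120,000 phase-out range, leaving 23,250/120,000 of the credit: €320 × 23,250/120,000 = €62.
Total: €250 + €4,427 + €3,251 + €62 = €7,990.

€7,990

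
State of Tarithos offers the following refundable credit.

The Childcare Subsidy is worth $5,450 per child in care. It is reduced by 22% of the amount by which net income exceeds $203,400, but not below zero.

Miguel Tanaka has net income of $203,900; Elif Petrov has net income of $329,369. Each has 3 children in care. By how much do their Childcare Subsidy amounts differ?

Miguel ($203,900): Childcare Subsidy: base = 3 × $5,450 = $16,350. 22% of the $500 excess over $203,400 is $110; credit = $16,350 − $110 = $16,240.
Elif ($329,369): Childcare Subsidy: base = 3 × $5,450 = $16,350. 22% of the $125,969 excess over $203,400 is $27,713.18 ≥ base, so the credit is $0.
Difference: |$16,240 − $0| = $16,240.

$16,240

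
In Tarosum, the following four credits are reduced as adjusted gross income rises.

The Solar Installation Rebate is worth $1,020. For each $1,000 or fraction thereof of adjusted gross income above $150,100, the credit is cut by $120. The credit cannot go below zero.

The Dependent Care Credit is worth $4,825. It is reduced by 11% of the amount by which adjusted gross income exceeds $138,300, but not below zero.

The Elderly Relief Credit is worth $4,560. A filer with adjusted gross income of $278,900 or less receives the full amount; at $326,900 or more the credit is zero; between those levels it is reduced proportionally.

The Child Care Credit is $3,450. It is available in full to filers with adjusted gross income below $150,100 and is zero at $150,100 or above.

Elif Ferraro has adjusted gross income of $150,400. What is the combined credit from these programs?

Solar Installation Rebate: income exceeds $150,100 by $300, which is 1 full-or-partial $1,000 increment; reduction = 1 × $120 = $120, leaving $900.
Dependent Care Credit: 11% of the $12,100 excess over $138,300 is $1,331; credit = $4,825 − $1,331 = $3,494.
Elderly Relief Credit: $150,400 is at or below the $278,900 threshold, so the full $4,560 applies.
Child Care Credit: $150,400 meets or exceeds the $150,100 cutoff, so the credit is $0.
Total: $900 + $3,494 + $4,560 + $0 = $8,954.

$8,954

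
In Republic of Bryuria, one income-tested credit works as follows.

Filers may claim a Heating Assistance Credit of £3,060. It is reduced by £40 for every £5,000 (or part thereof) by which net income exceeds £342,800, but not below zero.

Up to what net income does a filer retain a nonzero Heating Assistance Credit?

£722,800

After 76 increments the reduction is 76 × £40 = £3,040, leaving £20; one more increment wipes it out. Increment 76 ends at excess 76 × £5,000 = £380,000, so the highest qualifying income is £342,800 + £380,000 = £722,800.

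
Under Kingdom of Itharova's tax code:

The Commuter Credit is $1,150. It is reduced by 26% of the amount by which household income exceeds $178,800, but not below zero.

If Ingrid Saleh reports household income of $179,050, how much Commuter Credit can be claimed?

$1,085

Commuter Credit: 26% of the $250 excess over $178,800 is $65; credit = $1,150 − $65 = $1,085.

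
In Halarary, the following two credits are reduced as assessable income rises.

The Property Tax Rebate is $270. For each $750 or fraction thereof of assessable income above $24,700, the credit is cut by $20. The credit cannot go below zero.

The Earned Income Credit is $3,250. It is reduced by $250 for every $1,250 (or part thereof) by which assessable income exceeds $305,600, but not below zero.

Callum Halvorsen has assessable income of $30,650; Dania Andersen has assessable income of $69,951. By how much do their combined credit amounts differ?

Callum ($30,650): Property Tax Rebate: income exceeds $24,700 by $5,950, which is 8 full-or-partial $750 increments; reduction = 8 × $20 = $160, leaving $110. Earned Income Credit: $30,650 is at or below the $305,600 threshold, so the full $3,250 applies. total $110 + $3,250 = $3,360
Dania ($69,951): Property Tax Rebate: income exceeds $24,700 by $45,251 → 61 increments × $20 = $1,220 ≥ base, so the credit is $0. Earned Income Credit: $69,951 is at or below the $305,600 threshold, so the full $3,250 applies. total $0 + $3,250 = $3,250
Difference: |$3,360 − $3,250| = $110.

$110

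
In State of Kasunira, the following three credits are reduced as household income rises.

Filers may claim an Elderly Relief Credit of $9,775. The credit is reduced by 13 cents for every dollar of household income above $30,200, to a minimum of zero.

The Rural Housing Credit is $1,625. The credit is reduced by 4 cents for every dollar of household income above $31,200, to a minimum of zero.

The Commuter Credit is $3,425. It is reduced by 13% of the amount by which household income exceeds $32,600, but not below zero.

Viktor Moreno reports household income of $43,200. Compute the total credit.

$11,277

Elderly Relief Credit: 13% of the $13,000 excess over $30,200 is $1,690; credit = $9,775 − $1,690 = $8,085.
Rural Housing Credit: 4% of the $12,000 excess over $31,200 is $480; credit = $1,625 − $480 = $1,145.
Commuter Credit: 13% of the $10,600 excess over $32,600 is $1,378; credit = $3,425 − $1,378 = $2,047.
Total: $8,085 + $1,145 + $2,047 = $11,277.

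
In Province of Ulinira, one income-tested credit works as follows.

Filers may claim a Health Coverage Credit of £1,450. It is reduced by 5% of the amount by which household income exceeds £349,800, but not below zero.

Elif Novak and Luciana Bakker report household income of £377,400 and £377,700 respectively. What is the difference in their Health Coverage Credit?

Elif (£377,400): Health Coverage Credit: 5% of the £27,600 excess over £349,800 is £1,380; credit = £1,450 − £1,380 = £70.
Luciana (£377,700): Health Coverage Credit: 5% of the £27,900 excess over £349,800 is £1,395; credit = £1,450 − £1,395 = £55.
Difference: |£70 − £55| = £15.

£15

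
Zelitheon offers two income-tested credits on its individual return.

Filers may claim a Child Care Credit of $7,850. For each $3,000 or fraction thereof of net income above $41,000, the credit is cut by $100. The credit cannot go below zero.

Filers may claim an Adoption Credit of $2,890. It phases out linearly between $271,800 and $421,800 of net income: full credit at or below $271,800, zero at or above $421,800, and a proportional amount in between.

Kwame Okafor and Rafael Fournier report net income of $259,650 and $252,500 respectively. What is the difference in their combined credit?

$200

Kwame ($259,650): Child Care Credit: income exceeds $41,000 by $218,650, which is 73 full-or-partial $3,000 increments; reduction = 73 × $100 = $7,300, leaving $550. Adoption Credit: $259,650 is at or below the $271,800 threshold, so the full $2,890 applies. total $550 + $2,890 = $3,440
Rafael ($252,500): Child Care Credit: income exceeds $41,000 by $211,500, which is 71 full-or-partial $3,000 increments; reduction = 71 × $100 = $7,100, leaving $750. Adoption Credit: $252,500 is at or below the $271,800 threshold, so the full $2,890 applies. total $750 + $2,890 = $3,640
Difference: |$3,440 − $3,640| = $200.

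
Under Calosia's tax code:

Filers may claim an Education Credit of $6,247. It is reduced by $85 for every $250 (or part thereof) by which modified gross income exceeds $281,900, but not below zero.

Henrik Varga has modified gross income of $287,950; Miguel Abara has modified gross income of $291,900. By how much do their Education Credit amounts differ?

Henrik ($287,950): Education Credit: income exceeds $281,900 by $6,050, which is 25 full-or-partial $250 increments; reduction = 25 × $85 = $2,125, leaving $4,122.
Miguel ($291,900): Education Credit: income exceeds $281,900 by $10,000, which is 40 full-or-partial $250 increments; reduction = 40 × $85 = $3,400, leaving $2,847.
Difference: |$4,122 − $2,847| = $1,275.

$1,275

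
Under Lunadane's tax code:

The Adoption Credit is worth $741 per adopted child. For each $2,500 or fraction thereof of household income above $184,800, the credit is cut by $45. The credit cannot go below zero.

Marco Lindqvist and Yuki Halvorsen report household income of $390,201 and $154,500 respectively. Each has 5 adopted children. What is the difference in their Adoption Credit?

Marco ($390,201): Adoption Credit: base = 5 × $741 = $3,705. income exceeds $184,800 by $205,401 → 83 increments × $45 = $3,735 ≥ base, so the credit is $0.
Yuki ($154,500): Adoption Credit: base = 5 × $741 = $3,705. $154,500 is at or below the $184,800 threshold, so the full $3,705 applies.
Difference: |$0 − $3,705| = $3,705.

$3,705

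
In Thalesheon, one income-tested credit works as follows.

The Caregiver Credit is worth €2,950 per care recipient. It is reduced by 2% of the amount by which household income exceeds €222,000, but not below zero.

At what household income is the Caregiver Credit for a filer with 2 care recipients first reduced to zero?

Full credit = 2 × €2,950 = €5,900.
The credit falls by 2% of each euro above €222,000, so it reaches zero when the excess is €5,900 / 2% = €295,000: income = €222,000 + €295,000 = €517,000.

€517,000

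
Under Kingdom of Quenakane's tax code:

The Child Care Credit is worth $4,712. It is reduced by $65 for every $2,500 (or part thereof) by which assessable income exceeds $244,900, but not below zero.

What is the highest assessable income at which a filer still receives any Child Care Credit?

$424,900

After 72 increments the reduction is 72 × $65 = $4,680, leaving $32; one more increment wipes it out. Increment 72 ends at excess 72 × $2,500 = $180,000, so the highest qualifying income is $244,900 + $180,000 = $424,900.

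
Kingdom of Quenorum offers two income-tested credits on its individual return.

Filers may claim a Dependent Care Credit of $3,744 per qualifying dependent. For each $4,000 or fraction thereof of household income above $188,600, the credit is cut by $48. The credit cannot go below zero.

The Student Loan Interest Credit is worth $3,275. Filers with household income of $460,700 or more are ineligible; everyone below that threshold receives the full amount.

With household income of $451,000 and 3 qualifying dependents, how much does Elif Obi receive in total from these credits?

Dependent Care Credit: base = 3 × $3,744 = $11,232. income exceeds $188,600 by $262,400, which is 66 full-or-partial $4,000 increments; reduction = 66 × $48 = $3,168, leaving $8,064.
Student Loan Interest Credit: $451,000 is below the $460,700 cutoff, so the full $3,275 applies.
Total: $8,064 + $3,275 = $11,339.

$11,339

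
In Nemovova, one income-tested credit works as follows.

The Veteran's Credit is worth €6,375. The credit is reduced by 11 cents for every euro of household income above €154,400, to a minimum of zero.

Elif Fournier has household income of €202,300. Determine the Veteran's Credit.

€1,106

Veteran's Credit: 11% of the €47,900 excess over €154,400 is €5,269; credit = €6,375 − €5,269 = €1,106.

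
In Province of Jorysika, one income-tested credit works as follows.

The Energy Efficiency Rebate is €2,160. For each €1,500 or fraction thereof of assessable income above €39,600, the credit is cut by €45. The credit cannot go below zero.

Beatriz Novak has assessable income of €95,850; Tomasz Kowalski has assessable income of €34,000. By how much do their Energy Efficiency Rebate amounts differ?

€1,710

Beatriz (€95,850): Energy Efficiency Rebate: income exceeds €39,600 by €56,250, which is 38 full-or-partial €1,500 increments; reduction = 38 × €45 = €1,710, leaving €450.
Tomasz (€34,000): Energy Efficiency Rebate: €34,000 is at or below the €39,600 threshold, so the full €2,160 applies.
Difference: |€450 − €2,160| = €1,710.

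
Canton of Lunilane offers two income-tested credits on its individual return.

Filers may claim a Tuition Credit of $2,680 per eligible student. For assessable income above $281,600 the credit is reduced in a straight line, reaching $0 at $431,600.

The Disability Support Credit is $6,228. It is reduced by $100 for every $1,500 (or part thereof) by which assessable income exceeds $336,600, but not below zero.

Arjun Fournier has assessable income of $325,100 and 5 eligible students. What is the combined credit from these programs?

$15,742

Tuition Credit: base = 5 × $2,680 = $13,400. $325,100 is $43,500 into a $150,000 phase-out range, leaving 106,500/150,000 of the credit: $13,400 × 106,500/150,000 = $9,514.
Disability Support Credit: $325,100 is at or below the $336,600 threshold, so the full $6,228 applies.
Total: $9,514 + $6,228 = $15,742.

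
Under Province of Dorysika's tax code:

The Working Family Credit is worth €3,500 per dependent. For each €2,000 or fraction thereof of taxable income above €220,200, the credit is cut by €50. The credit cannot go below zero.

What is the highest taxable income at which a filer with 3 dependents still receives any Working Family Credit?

€638,200

Full credit = 3 × €3,500 = €10,500.
After 209 increments the reduction is 209 × €50 = €10,450, leaving €50; one more increment wipes it out. Increment 209 ends at excess 209 × €2,000 = €418,000, so the highest qualifying income is €220,200 + €418,000 = €638,200.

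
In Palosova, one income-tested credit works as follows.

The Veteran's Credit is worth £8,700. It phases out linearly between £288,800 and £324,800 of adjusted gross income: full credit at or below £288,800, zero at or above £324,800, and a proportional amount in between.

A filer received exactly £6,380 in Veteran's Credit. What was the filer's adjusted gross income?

£6,380 is 6,380/8,700 of the full £8,700, so 2,320/8,700 of the £36,000 range has been used: income = £288,800 + £36,000 × 2,320/8,700 = £298,400.

£298,400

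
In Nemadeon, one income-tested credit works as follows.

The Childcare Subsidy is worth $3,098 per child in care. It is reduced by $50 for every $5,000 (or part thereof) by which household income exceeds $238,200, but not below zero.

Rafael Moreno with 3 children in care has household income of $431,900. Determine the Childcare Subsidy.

$7,344

Childcare Subsidy: base = 3 × $3,098 = $9,294. income exceeds $238,200 by $193,700, which is 39 full-or-partial $5,000 increments; reduction = 39 × $50 = $1,950, leaving $7,344.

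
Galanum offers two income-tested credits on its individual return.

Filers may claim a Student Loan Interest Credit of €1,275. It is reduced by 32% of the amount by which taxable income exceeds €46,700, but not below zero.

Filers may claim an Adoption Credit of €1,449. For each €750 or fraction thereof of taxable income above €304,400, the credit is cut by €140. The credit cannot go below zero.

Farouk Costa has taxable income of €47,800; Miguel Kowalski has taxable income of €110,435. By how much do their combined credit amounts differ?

Farouk (€47,800): Student Loan Interest Credit: 32% of the €1,100 excess over €46,700 is €352; credit = €1,275 − €352 = €923. Adoption Credit: €47,800 is at or below the €304,400 threshold, so the full €1,449 applies. total €923 + €1,449 = €2,372
Miguel (€110,435): Student Loan Interest Credit: 32% of the €63,735 excess over €46,700 is €20,395.20 ≥ base, so the credit is €0. Adoption Credit: €110,435 is at or below the €304,400 threshold, so the full €1,449 applies. total €0 + €1,449 = €1,449
Difference: |€2,372 − €1,449| = €923.

€923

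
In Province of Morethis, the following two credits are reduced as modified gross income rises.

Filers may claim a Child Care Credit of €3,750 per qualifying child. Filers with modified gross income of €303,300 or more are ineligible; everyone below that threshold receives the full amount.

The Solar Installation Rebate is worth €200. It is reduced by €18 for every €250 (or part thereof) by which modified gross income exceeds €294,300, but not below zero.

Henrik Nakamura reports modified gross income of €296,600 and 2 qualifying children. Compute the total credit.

Child Care Credit: base = 2 × €3,750 = €7,500. €296,600 is below the €303,300 cutoff, so the full €7,500 applies.
Solar Installation Rebate: income exceeds €294,300 by €2,300, which is 10 full-or-partial €250 increments; reduction = 10 × €18 = €180, leaving €20.
Total: €7,500 + €20 = €7,520.

€7,520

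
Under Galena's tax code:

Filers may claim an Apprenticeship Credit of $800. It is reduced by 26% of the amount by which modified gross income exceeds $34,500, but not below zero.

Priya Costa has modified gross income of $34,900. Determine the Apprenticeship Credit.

Apprenticeship Credit: 26% of the $400 excess over $34,500 is $104; credit = $800 − $104 = $696.

$696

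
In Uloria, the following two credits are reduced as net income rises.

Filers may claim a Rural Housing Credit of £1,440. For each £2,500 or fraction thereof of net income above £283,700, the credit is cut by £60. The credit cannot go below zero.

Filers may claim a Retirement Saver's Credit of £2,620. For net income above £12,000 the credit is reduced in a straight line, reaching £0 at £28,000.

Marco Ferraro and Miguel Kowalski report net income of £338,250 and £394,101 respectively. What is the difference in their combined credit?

Marco (£338,250): Rural Housing Credit: income exceeds £283,700 by £54,550, which is 22 full-or-partial £2,500 increments; reduction = 22 × £60 = £1,320, leaving £120. Retirement Saver's Credit: £338,250 is at or above £28,000, so the credit is £0. total £120 + £0 = £120
Miguel (£394,101): Rural Housing Credit: income exceeds £283,700 by £110,401 → 45 increments × £60 = £2,700 ≥ base, so the credit is £0. Retirement Saver's Credit: £394,101 is at or above £28,000, so the credit is £0. total £0 + £0 = £0
Difference: |£120 − £0| = £120.

£120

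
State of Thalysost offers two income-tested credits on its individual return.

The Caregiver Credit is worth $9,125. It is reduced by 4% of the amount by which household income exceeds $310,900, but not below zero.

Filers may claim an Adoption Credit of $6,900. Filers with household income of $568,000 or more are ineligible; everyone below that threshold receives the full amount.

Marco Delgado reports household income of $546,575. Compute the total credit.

$6,900

Caregiver Credit: 4% of the $235,675 excess over $310,900 is $9,427 ≥ base, so the credit is $0.
Adoption Credit: $546,575 is below the $568,000 cutoff, so the full $6,900 applies.
Total: $0 + $6,900 = $6,900.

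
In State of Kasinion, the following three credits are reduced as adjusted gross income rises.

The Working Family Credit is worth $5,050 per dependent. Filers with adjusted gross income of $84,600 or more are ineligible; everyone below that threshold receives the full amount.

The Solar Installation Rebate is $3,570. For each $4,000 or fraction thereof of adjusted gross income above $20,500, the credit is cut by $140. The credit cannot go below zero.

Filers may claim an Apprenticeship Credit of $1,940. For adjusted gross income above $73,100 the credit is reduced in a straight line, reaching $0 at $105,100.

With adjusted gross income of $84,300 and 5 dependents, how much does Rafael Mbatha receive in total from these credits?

Working Family Credit: base = 5 × $5,050 = $25,250. $84,300 is below the $84,600 cutoff, so the full $25,250 applies.
Solar Installation Rebate: income exceeds $20,500 by $63,800, which is 16 full-or-partial $4,000 increments; reduction = 16 × $140 = $2,240, leaving $1,330.
Apprenticeship Credit: $84,300 is $11,200 into a $32,000 phase-out range, leaving 20,800/32,000 of the credit: $1,940 × 20,800/32,000 = $1,261.
Total: $25,250 + $1,330 + $1,261 = $27,841.

$27,841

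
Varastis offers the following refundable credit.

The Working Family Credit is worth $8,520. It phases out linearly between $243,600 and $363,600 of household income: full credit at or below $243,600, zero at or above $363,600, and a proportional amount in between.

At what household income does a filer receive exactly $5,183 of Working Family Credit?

$5,183 is 5,183/8,520 of the full $8,520, so 3,337/8,520 of the $120,000 range has been used: income = $243,600 + $120,000 × 3,337/8,520 = $290,600.

$290,600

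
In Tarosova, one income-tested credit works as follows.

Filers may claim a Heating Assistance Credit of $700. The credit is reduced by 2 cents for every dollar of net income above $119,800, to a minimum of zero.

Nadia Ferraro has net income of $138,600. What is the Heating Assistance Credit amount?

$324

Heating Assistance Credit: 2% of the $18,800 excess over $119,800 is $376; credit = $700 − $376 = $324.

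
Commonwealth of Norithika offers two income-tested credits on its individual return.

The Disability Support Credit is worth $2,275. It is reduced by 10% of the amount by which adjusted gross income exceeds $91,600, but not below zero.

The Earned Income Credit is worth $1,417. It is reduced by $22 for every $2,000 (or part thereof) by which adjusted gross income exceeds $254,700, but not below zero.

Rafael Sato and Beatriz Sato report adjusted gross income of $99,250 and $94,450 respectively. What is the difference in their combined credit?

Rafael ($99,250): Disability Support Credit: 10% of the $7,650 excess over $91,600 is $765; credit = $2,275 − $765 = $1,510. Earned Income Credit: $99,250 is at or below the $254,700 threshold, so the full $1,417 applies. total $1,510 + $1,417 = $2,927
Beatriz ($94,450): Disability Support Credit: 10% of the $2,850 excess over $91,600 is $285; credit = $2,275 − $285 = $1,990. Earned Income Credit: $94,450 is at or below the $254,700 threshold, so the full $1,417 applies. total $1,990 + $1,417 = $3,407
Difference: |$2,927 − $3,407| = $480.

$480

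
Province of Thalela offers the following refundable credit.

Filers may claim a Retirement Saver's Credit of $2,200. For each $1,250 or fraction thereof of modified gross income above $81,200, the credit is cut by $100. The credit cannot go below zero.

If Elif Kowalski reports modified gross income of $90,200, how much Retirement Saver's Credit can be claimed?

Retirement Saver's Credit: income exceeds $81,200 by $9,000, which is 8 full-or-partial $1,250 increments; reduction = 8 × $100 = $800, leaving $1,400.

$1,400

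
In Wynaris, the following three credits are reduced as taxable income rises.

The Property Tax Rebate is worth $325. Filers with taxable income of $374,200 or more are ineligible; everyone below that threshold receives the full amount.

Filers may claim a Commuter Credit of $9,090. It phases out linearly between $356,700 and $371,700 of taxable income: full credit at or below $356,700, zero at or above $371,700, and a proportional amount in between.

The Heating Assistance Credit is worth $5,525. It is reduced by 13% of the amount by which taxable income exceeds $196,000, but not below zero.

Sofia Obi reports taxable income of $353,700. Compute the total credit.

$9,415

Property Tax Rebate: $353,700 is below the $374,200 cutoff, so the full $325 applies.
Commuter Credit: $353,700 is at or below the $356,700 threshold, so the full $9,090 applies.
Heating Assistance Credit: 13% of the $157,700 excess over $196,000 is $20,501 ≥ base, so the credit is $0.
Total: $325 + $9,090 + $0 = $9,415.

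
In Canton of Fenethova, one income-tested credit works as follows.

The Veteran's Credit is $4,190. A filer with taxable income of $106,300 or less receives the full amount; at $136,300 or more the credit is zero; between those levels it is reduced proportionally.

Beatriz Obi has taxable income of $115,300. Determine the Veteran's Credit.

$2,933

Veteran's Credit: $115,300 is $9,000 into a $30,000 phase-out range, leaving 21,000/30,000 of the credit: $4,190 × 21,000/30,000 = $2,933.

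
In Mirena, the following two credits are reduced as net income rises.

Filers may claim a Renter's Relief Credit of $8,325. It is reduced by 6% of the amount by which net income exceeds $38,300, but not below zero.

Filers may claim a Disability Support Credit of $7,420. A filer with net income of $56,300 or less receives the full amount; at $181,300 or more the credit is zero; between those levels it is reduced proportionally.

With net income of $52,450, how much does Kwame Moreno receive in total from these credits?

$14,896

Renter's Relief Credit: 6% of the $14,150 excess over $38,300 is $849; credit = $8,325 − $849 = $7,476.
Disability Support Credit: $52,450 is at or below the $56,300 threshold, so the full $7,420 applies.
Total: $7,476 + $7,420 = $14,896.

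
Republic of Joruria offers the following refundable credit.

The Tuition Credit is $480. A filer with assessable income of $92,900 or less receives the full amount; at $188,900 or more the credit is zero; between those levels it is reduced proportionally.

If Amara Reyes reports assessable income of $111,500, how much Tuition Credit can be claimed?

$387

Tuition Credit: $111,500 is $18,600 into a $96,000 phase-out range, leaving 77,400/96,000 of the credit: $480 × 77,400/96,000 = $387.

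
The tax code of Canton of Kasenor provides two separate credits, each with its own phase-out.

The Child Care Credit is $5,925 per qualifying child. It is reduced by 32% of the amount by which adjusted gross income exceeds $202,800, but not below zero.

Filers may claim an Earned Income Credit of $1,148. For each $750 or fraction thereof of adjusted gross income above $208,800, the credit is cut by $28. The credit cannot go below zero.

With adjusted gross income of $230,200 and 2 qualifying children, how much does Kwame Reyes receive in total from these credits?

$3,418

Child Care Credit: base = 2 × $5,925 = $11,850. 32% of the $27,400 excess over $202,800 is $8,768; credit = $11,850 − $8,768 = $3,082.
Earned Income Credit: income exceeds $208,800 by $21,400, which is 29 full-or-partial $750 increments; reduction = 29 × $28 = $812, leaving $336.
Total: $3,082 + $336 = $3,418.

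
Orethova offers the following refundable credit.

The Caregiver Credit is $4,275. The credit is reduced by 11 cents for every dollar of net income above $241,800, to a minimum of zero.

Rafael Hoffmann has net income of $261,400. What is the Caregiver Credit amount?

Caregiver Credit: 11% of the $19,600 excess over $241,800 is $2,156; credit = $4,275 − $2,156 = $2,119.

$2,119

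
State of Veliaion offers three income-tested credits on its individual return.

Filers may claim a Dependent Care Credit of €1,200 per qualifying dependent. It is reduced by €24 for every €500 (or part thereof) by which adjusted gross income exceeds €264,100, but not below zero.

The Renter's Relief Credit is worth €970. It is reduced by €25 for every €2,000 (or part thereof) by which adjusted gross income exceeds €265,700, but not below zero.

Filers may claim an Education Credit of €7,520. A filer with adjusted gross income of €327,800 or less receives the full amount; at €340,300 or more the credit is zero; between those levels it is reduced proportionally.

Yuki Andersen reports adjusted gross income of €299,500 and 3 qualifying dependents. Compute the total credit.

€9,961

Dependent Care Credit: base = 3 × €1,200 = €3,600. income exceeds €264,100 by €35,400, which is 71 full-or-partial €500 increments; reduction = 71 × €24 = €1,704, leaving €1,896.
Renter's Relief Credit: income exceeds €265,700 by €33,800, which is 17 full-or-partial €2,000 increments; reduction = 17 × €25 = €425, leaving €545.
Education Credit: €299,500 is at or below the €327,800 threshold, so the full €7,520 applies.
Total: €1,896 + €545 + €7,520 = €9,961.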